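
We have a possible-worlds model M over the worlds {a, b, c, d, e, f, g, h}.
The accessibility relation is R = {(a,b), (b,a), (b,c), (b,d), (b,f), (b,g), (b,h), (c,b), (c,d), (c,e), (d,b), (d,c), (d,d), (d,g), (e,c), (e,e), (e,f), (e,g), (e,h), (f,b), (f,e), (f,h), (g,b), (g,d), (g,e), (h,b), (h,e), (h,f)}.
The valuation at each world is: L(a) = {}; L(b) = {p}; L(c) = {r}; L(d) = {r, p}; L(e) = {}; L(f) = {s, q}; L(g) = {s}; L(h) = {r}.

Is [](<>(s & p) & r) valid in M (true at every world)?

Let φ = [](<>(s & p) & r). Evaluate φ at each world:
  a (successors {b}): φ is false.
  b (successors {a, c, d, f, g, h}): φ is false.
  c (successors {b, d, e}): φ is false.
  d (successors {b, c, d, g}): φ is false.
  e (successors {c, e, f, g, h}): φ is false.
  f (successors {b, e, h}): φ is false.
  g (successors {b, d, e}): φ is false.
  h (successors {b, e, f}): φ is false.
Detail at a (counterexample):
  At a: [](<>(s & p) & r) requires <>(s & p) & r at every successor {b}.
    <>(s & p) & r fails at b, so [](<>(s & p) & r) is false at a.
      At b: <>(s & p) is false, r is false, so <>(s & p) & r is false.

No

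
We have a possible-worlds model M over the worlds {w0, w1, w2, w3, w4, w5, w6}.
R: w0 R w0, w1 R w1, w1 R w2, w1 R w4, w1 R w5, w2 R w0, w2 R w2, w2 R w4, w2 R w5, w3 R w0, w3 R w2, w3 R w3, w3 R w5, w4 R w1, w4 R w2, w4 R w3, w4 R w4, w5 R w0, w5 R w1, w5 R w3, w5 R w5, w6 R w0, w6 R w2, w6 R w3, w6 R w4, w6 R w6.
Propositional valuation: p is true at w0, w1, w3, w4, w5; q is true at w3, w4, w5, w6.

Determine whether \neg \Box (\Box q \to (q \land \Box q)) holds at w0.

No

At w0: \Box (\Box q \to (q \land \Box q)) is true, so \neg \Box (\Box q \to (q \land \Box q)) is false.
  At w0: \Box (\Box q \to (q \land \Box q)) requires \Box q \to (q \land \Box q) at every successor {w0}.
      At w0: \Box q is false, q \land \Box q is false, so \Box q \to (q \land \Box q) is true.
  So \Box (\Box q \to (q \land \Box q)) is true at w0.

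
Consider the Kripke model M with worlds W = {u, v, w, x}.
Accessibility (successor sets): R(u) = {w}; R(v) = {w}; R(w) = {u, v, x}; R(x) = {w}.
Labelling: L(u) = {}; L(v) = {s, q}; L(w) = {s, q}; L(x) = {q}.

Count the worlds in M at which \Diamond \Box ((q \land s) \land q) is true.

Let φ = \Diamond \Box ((q \land s) \land q). Evaluate φ at each world:
  u (successors {w}): φ is false.
  v (successors {w}): φ is false.
  w (successors {u, v, x}): φ is true.
  x (successors {w}): φ is false.
For instance, at u:
  At u: \Diamond \Box ((q \land s) \land q) requires \Box ((q \land s) \land q) at some successor in {w}.
    At w: \Box ((q \land s) \land q) is false.
  So \Diamond \Box ((q \land s) \land q) is false at u.
Satisfying worlds: {w}

1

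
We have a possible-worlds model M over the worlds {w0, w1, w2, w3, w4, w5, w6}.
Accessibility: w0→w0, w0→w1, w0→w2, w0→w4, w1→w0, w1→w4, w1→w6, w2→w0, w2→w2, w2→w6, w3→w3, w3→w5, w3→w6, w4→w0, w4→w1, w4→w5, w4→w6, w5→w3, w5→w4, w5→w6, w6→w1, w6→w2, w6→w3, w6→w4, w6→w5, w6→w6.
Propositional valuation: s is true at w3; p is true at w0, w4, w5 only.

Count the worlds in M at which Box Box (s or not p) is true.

0

Let φ = Box Box (s or not p). Evaluate φ at each world:
  w0 (successors {w0, w1, w2, w4}): φ is false.
  w1 (successors {w0, w4, w6}): φ is false.
  w2 (successors {w0, w2, w6}): φ is false.
  w3 (successors {w3, w5, w6}): φ is false.
  w4 (successors {w0, w1, w5, w6}): φ is false.
  w5 (successors {w3, w4, w6}): φ is false.
  w6 (successors {w1, w2, w3, w4, w5, w6}): φ is false.
For instance, at w3:
  At w3: Box Box (s or not p) requires Box (s or not p) at every successor {w3, w5, w6}.
    Box (s or not p) fails at w3, so Box Box (s or not p) is false at w3.
      At w3: Box (s or not p) requires s or not p at every successor {w3, w5, w6}.
        s or not p fails at w5, so Box (s or not p) is false at w3.
Satisfying worlds: none.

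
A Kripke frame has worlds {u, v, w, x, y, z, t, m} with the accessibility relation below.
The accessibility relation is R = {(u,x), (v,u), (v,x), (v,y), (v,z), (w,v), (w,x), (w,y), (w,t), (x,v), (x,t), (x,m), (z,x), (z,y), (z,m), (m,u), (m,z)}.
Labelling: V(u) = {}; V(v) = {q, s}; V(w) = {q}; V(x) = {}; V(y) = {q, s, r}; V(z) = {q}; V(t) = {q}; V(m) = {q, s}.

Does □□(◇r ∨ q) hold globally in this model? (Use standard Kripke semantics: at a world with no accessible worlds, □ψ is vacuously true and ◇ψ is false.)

No

Recall that □ψ holds at a world iff ψ holds at every accessible world, and ◇ψ holds iff ψ holds at some accessible world.
Let φ = □□(◇r ∨ q). Evaluate φ at each world:
  u (successors {x}): φ is true.
  v (successors {u, x, y, z}): φ is false.
  w (successors {v, x, y, t}): φ is false.
  x (successors {v, t, m}): φ is false.
  y (successors ∅): φ is true.
  z (successors {x, y, m}): φ is false.
  t (successors ∅): φ is true.
  m (successors {u, z}): φ is false.
Detail at v (counterexample):
  At v: □□(◇r ∨ q) requires □(◇r ∨ q) at every successor {u, x, y, z}.
    □(◇r ∨ q) fails at u, so □□(◇r ∨ q) is false at v.
      At u: □(◇r ∨ q) requires ◇r ∨ q at every successor {x}.
        ◇r ∨ q fails at x, so □(◇r ∨ q) is false at u.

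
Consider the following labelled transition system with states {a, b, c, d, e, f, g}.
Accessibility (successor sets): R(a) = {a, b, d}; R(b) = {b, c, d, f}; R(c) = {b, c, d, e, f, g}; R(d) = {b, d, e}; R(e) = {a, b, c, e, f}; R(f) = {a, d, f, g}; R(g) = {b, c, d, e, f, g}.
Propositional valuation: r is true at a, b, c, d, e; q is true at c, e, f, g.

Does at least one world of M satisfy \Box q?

Let φ = \Box q. Evaluate φ at each world:
  a (successors {a, b, d}): φ is false.
  b (successors {b, c, d, f}): φ is false.
  c (successors {b, c, d, e, f, g}): φ is false.
  d (successors {b, d, e}): φ is false.
  e (successors {a, b, c, e, f}): φ is false.
  f (successors {a, d, f, g}): φ is false.
  g (successors {b, c, d, e, f, g}): φ is false.
For instance, at e:
  At e: \Box q requires q at every successor {a, b, c, e, f}.
    q fails at a, so \Box q is false at e.

No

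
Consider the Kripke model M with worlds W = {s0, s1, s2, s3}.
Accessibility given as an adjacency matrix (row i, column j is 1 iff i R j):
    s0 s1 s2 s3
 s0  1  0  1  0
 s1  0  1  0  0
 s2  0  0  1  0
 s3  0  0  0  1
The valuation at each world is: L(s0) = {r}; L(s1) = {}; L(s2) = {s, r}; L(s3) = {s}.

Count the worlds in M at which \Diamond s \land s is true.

2

Let φ = \Diamond s \land s. Evaluate φ at each world:
  s0 (successors {s0, s2}): φ is false.
  s1 (successors {s1}): φ is false.
  s2 (successors {s2}): φ is true.
  s3 (successors {s3}): φ is true.
For instance, at s0:
  At s0: \Diamond s is true, s is false, so \Diamond s \land s is false.
    At s0: \Diamond s requires s at some successor in {s0, s2}.
      s holds at s2, so \Diamond s is true at s0.
Satisfying worlds: {s2, s3}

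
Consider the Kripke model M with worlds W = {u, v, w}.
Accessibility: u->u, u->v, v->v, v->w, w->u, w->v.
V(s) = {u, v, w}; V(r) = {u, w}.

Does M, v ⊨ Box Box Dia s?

Yes

Recall that Box ψ holds at a world iff ψ holds at every accessible world, and Dia ψ holds iff ψ holds at some accessible world.
At v: Box Box Dia s requires Box Dia s at every successor {v, w}.
    At v: Box Dia s requires Dia s at every successor {v, w}.
      At v: Dia s is true.
      At w: Dia s is true.
    So Box Dia s is true at v.
    At w: Box Dia s requires Dia s at every successor {u, v}.
      At u: Dia s is true.
      At v: Dia s is true.
    So Box Dia s is true at w.
So Box Box Dia s is true at v.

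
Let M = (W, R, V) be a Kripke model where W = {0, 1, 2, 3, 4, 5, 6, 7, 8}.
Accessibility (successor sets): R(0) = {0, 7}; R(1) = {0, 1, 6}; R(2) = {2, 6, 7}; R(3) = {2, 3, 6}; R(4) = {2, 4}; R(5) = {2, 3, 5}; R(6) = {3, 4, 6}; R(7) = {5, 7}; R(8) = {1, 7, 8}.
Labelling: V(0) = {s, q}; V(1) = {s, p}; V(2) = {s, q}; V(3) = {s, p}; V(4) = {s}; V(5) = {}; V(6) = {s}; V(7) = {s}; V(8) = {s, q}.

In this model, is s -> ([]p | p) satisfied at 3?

Yes

At 3: s is true, []p | p is true, so s -> ([]p | p) is true.
  At 3: []p is false, p is true, so []p | p is true.
    At 3: []p requires p at every successor {2, 3, 6}.
      p fails at 2, so []p is false at 3.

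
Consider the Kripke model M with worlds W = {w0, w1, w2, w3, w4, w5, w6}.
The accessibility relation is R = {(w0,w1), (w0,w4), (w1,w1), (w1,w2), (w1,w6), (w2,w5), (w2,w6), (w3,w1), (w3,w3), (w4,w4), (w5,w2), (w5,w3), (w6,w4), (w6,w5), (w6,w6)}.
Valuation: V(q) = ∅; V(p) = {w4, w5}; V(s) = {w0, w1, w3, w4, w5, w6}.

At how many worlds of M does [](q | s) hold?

5

Recall that []ψ holds at a world iff ψ holds at every accessible world, and <>ψ holds iff ψ holds at some accessible world.
Let φ = [](q | s). Evaluate φ at each world:
  w0 (successors {w1, w4}): φ is true.
  w1 (successors {w1, w2, w6}): φ is false.
  w2 (successors {w5, w6}): φ is true.
  w3 (successors {w1, w3}): φ is true.
  w4 (successors {w4}): φ is true.
  w5 (successors {w2, w3}): φ is false.
  w6 (successors {w4, w5, w6}): φ is true.
For instance, at w6:
  At w6: [](q | s) requires q | s at every successor {w4, w5, w6}.
    At w4: q | s is true.
    At w5: q | s is true.
    At w6: q | s is true.
  So [](q | s) is true at w6.
Satisfying worlds: {w0, w2, w3, w4, w6}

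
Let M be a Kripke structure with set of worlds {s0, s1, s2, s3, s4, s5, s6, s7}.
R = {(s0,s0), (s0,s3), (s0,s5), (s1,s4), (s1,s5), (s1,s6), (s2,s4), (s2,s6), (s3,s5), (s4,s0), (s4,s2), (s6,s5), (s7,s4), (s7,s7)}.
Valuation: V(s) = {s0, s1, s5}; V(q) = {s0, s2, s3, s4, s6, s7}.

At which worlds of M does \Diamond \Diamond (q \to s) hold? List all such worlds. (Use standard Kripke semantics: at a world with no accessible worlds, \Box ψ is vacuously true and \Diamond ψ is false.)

s0, s1, s2, s4, s7

Let φ = \Diamond \Diamond (q \to s). Evaluate φ at each world:
  s0 (successors {s0, s3, s5}): φ is true.
  s1 (successors {s4, s5, s6}): φ is true.
  s2 (successors {s4, s6}): φ is true.
  s3 (successors {s5}): φ is false.
  s4 (successors {s0, s2}): φ is true.
  s5 (successors ∅): φ is false.
  s6 (successors {s5}): φ is false.
  s7 (successors {s4, s7}): φ is true.
For instance, at s4:
  At s4: \Diamond \Diamond (q \to s) requires \Diamond (q \to s) at some successor in {s0, s2}.
    \Diamond (q \to s) holds at s0, so \Diamond \Diamond (q \to s) is true at s4.
      At s0: \Diamond (q \to s) requires q \to s at some successor in {s0, s3, s5}.
        q \to s holds at s0, so \Diamond (q \to s) is true at s0.
Satisfying worlds: {s0, s1, s2, s4, s7}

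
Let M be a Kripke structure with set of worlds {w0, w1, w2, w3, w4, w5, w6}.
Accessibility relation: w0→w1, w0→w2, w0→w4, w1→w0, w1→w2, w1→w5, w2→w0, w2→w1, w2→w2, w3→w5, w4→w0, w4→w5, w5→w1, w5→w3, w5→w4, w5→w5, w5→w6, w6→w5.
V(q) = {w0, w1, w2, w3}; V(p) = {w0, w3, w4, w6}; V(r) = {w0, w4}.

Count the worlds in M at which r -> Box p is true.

Let φ = r -> Box p. Evaluate φ at each world:
  w0 (successors {w1, w2, w4}): φ is false.
  w1 (successors {w0, w2, w5}): φ is true.
  w2 (successors {w0, w1, w2}): φ is true.
  w3 (successors {w5}): φ is true.
  w4 (successors {w0, w5}): φ is false.
  w5 (successors {w1, w3, w4, w5, w6}): φ is true.
  w6 (successors {w5}): φ is true.
For instance, at w5:
  At w5: r is false, Box p is false, so r -> Box p is true.
    At w5: Box p requires p at every successor {w1, w3, w4, w5, w6}.
      p fails at w1, so Box p is false at w5.
Satisfying worlds: {w1, w2, w3, w5, w6}

5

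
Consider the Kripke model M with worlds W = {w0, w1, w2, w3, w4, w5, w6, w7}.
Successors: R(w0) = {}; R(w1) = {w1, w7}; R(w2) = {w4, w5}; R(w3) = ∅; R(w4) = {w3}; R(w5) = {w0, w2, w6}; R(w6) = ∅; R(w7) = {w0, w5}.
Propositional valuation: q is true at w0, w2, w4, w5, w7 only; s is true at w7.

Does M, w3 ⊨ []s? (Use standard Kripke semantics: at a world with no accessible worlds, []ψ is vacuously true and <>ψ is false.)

At w3: no accessible worlds, so []s holds vacuously.

Yes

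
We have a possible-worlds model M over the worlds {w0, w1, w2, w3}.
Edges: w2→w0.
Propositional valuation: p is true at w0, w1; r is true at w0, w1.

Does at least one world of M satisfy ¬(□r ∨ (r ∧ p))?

No

Let φ = ¬(□r ∨ (r ∧ p)). Evaluate φ at each world:
  w0 (successors ∅): φ is false.
  w1 (successors ∅): φ is false.
  w2 (successors {w0}): φ is false.
  w3 (successors ∅): φ is false.
For instance, at w2:
  At w2: □r ∨ (r ∧ p) is true, so ¬(□r ∨ (r ∧ p)) is false.
    At w2: □r is true, r ∧ p is false, so □r ∨ (r ∧ p) is true.
      At w2: □r requires r at every successor {w0}.
        At w0: r is true.
      So □r is true at w2.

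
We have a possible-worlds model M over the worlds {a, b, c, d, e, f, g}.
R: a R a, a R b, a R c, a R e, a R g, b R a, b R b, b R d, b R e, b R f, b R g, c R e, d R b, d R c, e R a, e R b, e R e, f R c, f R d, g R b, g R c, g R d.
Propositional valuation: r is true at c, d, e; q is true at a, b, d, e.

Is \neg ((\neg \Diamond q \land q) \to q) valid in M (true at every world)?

No

Let φ = \neg ((\neg \Diamond q \land q) \to q). Evaluate φ at each world:
  a (successors {a, b, c, e, g}): φ is false.
  b (successors {a, b, d, e, f, g}): φ is false.
  c (successors {e}): φ is false.
  d (successors {b, c}): φ is false.
  e (successors {a, b, e}): φ is false.
  f (successors {c, d}): φ is false.
  g (successors {b, c, d}): φ is false.
Detail at a (counterexample):
  At a: (\neg \Diamond q \land q) \to q is true, so \neg ((\neg \Diamond q \land q) \to q) is false.
    At a: \neg \Diamond q \land q is false, q is true, so (\neg \Diamond q \land q) \to q is true.
      At a: \neg \Diamond q is false, q is true, so \neg \Diamond q \land q is false.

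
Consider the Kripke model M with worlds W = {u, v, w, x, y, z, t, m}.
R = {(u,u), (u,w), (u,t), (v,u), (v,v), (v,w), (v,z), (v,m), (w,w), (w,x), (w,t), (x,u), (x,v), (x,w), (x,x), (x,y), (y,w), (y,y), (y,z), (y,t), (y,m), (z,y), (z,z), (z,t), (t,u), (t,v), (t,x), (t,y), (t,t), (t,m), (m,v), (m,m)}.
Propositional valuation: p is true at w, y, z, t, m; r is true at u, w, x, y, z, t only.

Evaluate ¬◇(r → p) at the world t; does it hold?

Recall that ◇ψ holds at a world iff ψ holds at some accessible world.
At t: ◇(r → p) is true, so ¬◇(r → p) is false.
  At t: ◇(r → p) requires r → p at some successor in {u, v, x, y, t, m}.
    r → p holds at v, so ◇(r → p) is true at t.

No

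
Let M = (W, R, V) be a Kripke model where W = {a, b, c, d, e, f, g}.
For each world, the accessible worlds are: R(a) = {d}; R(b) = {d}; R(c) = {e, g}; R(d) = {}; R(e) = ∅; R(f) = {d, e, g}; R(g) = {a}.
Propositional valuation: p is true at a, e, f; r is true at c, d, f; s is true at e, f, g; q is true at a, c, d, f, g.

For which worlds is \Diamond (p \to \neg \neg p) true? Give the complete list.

a, b, c, f, g

Recall that \Diamond ψ holds at a world iff ψ holds at some accessible world.
Let φ = \Diamond (p \to \neg \neg p). Evaluate φ at each world:
  a (successors {d}): φ is true.
  b (successors {d}): φ is true.
  c (successors {e, g}): φ is true.
  d (successors ∅): φ is false.
  e (successors ∅): φ is false.
  f (successors {d, e, g}): φ is true.
  g (successors {a}): φ is true.
For instance, at g:
  At g: \Diamond (p \to \neg \neg p) requires p \to \neg \neg p at some successor in {a}.
    p \to \neg \neg p holds at a, so \Diamond (p \to \neg \neg p) is true at g.
Satisfying worlds: {a, b, c, f, g}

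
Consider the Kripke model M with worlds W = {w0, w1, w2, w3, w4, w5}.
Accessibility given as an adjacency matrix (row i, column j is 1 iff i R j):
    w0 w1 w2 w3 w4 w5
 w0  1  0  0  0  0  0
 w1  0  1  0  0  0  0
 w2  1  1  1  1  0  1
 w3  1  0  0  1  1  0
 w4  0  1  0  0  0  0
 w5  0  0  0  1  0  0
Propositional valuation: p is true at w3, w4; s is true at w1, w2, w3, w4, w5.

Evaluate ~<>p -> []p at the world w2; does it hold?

Yes

At w2: ~<>p is false, []p is false, so ~<>p -> []p is true.
  At w2: <>p is true, so ~<>p is false.
    At w2: <>p requires p at some successor in {w0, w1, w2, w3, w5}.
      p holds at w3, so <>p is true at w2.
  At w2: []p requires p at every successor {w0, w1, w2, w3, w5}.
    p fails at w0, so []p is false at w2.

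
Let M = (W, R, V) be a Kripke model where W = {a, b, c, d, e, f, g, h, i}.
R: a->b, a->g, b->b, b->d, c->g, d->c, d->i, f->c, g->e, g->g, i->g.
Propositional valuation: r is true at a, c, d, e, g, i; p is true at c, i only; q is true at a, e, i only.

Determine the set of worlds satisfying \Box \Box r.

c, d, e, f, g, h, i

Recall that \Box ψ holds at a world iff ψ holds at every accessible world, and \Diamond ψ holds iff ψ holds at some accessible world.
Let φ = \Box \Box r. Evaluate φ at each world:
  a (successors {b, g}): φ is false.
  b (successors {b, d}): φ is false.
  c (successors {g}): φ is true.
  d (successors {c, i}): φ is true.
  e (successors ∅): φ is true.
  f (successors {c}): φ is true.
  g (successors {e, g}): φ is true.
  h (successors ∅): φ is true.
  i (successors {g}): φ is true.
For instance, at f:
  At f: \Box \Box r requires \Box r at every successor {c}.
      At c: \Box r requires r at every successor {g}.
        At g: r is true.
      So \Box r is true at c.
  So \Box \Box r is true at f.
Satisfying worlds: {c, d, e, f, g, h, i}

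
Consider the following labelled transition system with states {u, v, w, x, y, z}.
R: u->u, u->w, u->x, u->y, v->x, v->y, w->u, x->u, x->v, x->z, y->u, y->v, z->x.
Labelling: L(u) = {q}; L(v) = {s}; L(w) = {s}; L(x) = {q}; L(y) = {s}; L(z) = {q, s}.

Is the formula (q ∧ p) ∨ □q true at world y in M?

No

At y: q ∧ p is false, □q is false, so (q ∧ p) ∨ □q is false.
  At y: □q requires q at every successor {u, v}.
    q fails at v, so □q is false at y.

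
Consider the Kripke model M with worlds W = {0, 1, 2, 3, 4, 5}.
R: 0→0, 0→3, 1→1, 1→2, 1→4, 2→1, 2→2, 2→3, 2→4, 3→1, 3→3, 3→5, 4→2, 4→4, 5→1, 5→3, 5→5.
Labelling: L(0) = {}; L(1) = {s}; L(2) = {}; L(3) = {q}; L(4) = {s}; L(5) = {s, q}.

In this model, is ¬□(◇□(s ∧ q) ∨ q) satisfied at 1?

At 1: □(◇□(s ∧ q) ∨ q) is false, so ¬□(◇□(s ∧ q) ∨ q) is true.
  At 1: □(◇□(s ∧ q) ∨ q) requires ◇□(s ∧ q) ∨ q at every successor {1, 2, 4}.
    ◇□(s ∧ q) ∨ q fails at 1, so □(◇□(s ∧ q) ∨ q) is false at 1.
      At 1: ◇□(s ∧ q) is false, q is false, so ◇□(s ∧ q) ∨ q is false.

Yes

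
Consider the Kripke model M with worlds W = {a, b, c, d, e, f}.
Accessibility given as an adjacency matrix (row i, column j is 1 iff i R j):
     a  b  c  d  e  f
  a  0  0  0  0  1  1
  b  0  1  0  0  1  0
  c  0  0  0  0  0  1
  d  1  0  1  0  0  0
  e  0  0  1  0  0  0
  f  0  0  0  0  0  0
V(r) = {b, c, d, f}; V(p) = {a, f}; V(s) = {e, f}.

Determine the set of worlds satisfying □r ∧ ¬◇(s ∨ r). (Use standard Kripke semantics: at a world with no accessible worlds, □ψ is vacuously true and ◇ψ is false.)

Let φ = □r ∧ ¬◇(s ∨ r). Evaluate φ at each world:
  a (successors {e, f}): φ is false.
  b (successors {b, e}): φ is false.
  c (successors {f}): φ is false.
  d (successors {a, c}): φ is false.
  e (successors {c}): φ is false.
  f (successors ∅): φ is true.
For instance, at d:
  At d: □r is false, ¬◇(s ∨ r) is false, so □r ∧ ¬◇(s ∨ r) is false.
    At d: □r requires r at every successor {a, c}.
      r fails at a, so □r is false at d.
    At d: ◇(s ∨ r) is true, so ¬◇(s ∨ r) is false.
      At d: ◇(s ∨ r) requires s ∨ r at some successor in {a, c}.
        s ∨ r holds at c, so ◇(s ∨ r) is true at d.
Satisfying worlds: {f}

f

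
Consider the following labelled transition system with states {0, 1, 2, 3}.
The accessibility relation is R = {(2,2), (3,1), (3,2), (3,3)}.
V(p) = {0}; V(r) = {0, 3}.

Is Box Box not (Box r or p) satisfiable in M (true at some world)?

Let φ = Box Box not (Box r or p). Evaluate φ at each world:
  0 (successors ∅): φ is true.
  1 (successors ∅): φ is true.
  2 (successors {2}): φ is true.
  3 (successors {1, 2, 3}): φ is false.
Detail at 0 (witness):
  At 0: no accessible worlds, so Box Box not (Box r or p) holds vacuously.

Yes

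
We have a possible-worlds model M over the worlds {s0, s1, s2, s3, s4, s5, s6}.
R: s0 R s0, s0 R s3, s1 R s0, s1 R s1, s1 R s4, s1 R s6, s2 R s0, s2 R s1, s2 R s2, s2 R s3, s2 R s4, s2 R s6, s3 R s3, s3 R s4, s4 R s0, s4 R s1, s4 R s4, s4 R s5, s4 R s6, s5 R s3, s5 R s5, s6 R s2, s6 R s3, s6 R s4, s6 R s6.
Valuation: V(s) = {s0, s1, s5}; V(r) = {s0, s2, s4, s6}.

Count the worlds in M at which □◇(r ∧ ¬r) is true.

0

Let φ = □◇(r ∧ ¬r). Evaluate φ at each world:
  s0 (successors {s0, s3}): φ is false.
  s1 (successors {s0, s1, s4, s6}): φ is false.
  s2 (successors {s0, s1, s2, s3, s4, s6}): φ is false.
  s3 (successors {s3, s4}): φ is false.
  s4 (successors {s0, s1, s4, s5, s6}): φ is false.
  s5 (successors {s3, s5}): φ is false.
  s6 (successors {s2, s3, s4, s6}): φ is false.
For instance, at s5:
  At s5: □◇(r ∧ ¬r) requires ◇(r ∧ ¬r) at every successor {s3, s5}.
    ◇(r ∧ ¬r) fails at s3, so □◇(r ∧ ¬r) is false at s5.
      At s3: ◇(r ∧ ¬r) requires r ∧ ¬r at some successor in {s3, s4}.
        At s3: r ∧ ¬r is false.
        At s4: r ∧ ¬r is false.
      So ◇(r ∧ ¬r) is false at s3.
Satisfying worlds: none.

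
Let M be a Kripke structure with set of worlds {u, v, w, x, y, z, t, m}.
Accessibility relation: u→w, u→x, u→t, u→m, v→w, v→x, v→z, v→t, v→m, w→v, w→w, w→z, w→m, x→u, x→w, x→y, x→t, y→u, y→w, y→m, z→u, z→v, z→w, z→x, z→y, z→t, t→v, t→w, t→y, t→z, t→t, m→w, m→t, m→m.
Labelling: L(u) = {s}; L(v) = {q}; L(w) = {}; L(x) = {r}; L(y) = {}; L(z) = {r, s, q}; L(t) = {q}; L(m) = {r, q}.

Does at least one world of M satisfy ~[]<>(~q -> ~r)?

Let φ = ~[]<>(~q -> ~r). Evaluate φ at each world:
  u (successors {w, x, t, m}): φ is false.
  v (successors {w, x, z, t, m}): φ is false.
  w (successors {v, w, z, m}): φ is false.
  x (successors {u, w, y, t}): φ is false.
  y (successors {u, w, m}): φ is false.
  z (successors {u, v, w, x, y, t}): φ is false.
  t (successors {v, w, y, z, t}): φ is false.
  m (successors {w, t, m}): φ is false.
For instance, at v:
  At v: []<>(~q -> ~r) is true, so ~[]<>(~q -> ~r) is false.
    At v: []<>(~q -> ~r) requires <>(~q -> ~r) at every successor {w, x, z, t, m}.
      At w: <>(~q -> ~r) is true.
      At x: <>(~q -> ~r) is true.
      At z: <>(~q -> ~r) is true.
      At t: <>(~q -> ~r) is true.
      At m: <>(~q -> ~r) is true.
    So []<>(~q -> ~r) is true at v.

No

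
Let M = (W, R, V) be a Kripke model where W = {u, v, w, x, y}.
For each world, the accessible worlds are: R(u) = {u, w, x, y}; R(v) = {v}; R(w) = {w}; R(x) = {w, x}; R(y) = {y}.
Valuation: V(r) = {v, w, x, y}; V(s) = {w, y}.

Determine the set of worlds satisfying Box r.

Let φ = Box r. Evaluate φ at each world:
  u (successors {u, w, x, y}): φ is false.
  v (successors {v}): φ is true.
  w (successors {w}): φ is true.
  x (successors {w, x}): φ is true.
  y (successors {y}): φ is true.
For instance, at y:
  At y: Box r requires r at every successor {y}.
    At y: r is true.
  So Box r is true at y.
Satisfying worlds: {v, w, x, y}

v, w, x, y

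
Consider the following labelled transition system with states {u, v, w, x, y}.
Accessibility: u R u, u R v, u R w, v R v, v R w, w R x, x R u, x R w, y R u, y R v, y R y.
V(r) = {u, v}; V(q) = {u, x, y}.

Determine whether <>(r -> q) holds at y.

At y: <>(r -> q) requires r -> q at some successor in {u, v, y}.
  r -> q holds at u, so <>(r -> q) is true at y.

Yes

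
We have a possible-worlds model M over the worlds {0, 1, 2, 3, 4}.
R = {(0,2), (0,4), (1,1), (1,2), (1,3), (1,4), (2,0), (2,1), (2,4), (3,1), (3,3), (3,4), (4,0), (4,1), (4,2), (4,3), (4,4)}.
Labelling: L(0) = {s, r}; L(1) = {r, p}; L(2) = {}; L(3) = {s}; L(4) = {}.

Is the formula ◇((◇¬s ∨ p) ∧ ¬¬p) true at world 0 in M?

No

At 0: ◇((◇¬s ∨ p) ∧ ¬¬p) requires (◇¬s ∨ p) ∧ ¬¬p at some successor in {2, 4}.
  At 2: (◇¬s ∨ p) ∧ ¬¬p is false.
  At 4: (◇¬s ∨ p) ∧ ¬¬p is false.
So ◇((◇¬s ∨ p) ∧ ¬¬p) is false at 0.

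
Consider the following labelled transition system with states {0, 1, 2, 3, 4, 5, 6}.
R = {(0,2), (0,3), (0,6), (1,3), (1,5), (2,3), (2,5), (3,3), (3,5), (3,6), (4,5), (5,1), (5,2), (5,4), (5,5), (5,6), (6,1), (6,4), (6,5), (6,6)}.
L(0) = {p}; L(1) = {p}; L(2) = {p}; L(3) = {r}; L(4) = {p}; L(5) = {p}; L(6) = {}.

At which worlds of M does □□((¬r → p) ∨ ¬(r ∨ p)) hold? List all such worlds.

0, 1, 2, 3, 4, 5, 6

Recall that □ψ holds at a world iff ψ holds at every accessible world, and ◇ψ holds iff ψ holds at some accessible world.
Let φ = □□((¬r → p) ∨ ¬(r ∨ p)). Evaluate φ at each world:
  0 (successors {2, 3, 6}): φ is true.
  1 (successors {3, 5}): φ is true.
  2 (successors {3, 5}): φ is true.
  3 (successors {3, 5, 6}): φ is true.
  4 (successors {5}): φ is true.
  5 (successors {1, 2, 4, 5, 6}): φ is true.
  6 (successors {1, 4, 5, 6}): φ is true.
For instance, at 5:
  At 5: □□((¬r → p) ∨ ¬(r ∨ p)) requires □((¬r → p) ∨ ¬(r ∨ p)) at every successor {1, 2, 4, 5, 6}.
    At 1: □((¬r → p) ∨ ¬(r ∨ p)) is true.
    At 2: □((¬r → p) ∨ ¬(r ∨ p)) is true.
    At 4: □((¬r → p) ∨ ¬(r ∨ p)) is true.
    At 5: □((¬r → p) ∨ ¬(r ∨ p)) is true.
    At 6: □((¬r → p) ∨ ¬(r ∨ p)) is true.
  So □□((¬r → p) ∨ ¬(r ∨ p)) is true at 5.
Satisfying worlds: {0, 1, 2, 3, 4, 5, 6}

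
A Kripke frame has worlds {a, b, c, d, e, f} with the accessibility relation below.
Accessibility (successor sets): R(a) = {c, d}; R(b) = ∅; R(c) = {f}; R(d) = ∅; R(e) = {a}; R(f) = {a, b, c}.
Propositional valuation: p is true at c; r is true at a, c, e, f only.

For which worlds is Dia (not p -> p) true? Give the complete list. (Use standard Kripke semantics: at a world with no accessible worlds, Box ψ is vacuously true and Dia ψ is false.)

Recall that Dia ψ holds at a world iff ψ holds at some accessible world.
Let φ = Dia (not p -> p). Evaluate φ at each world:
  a (successors {c, d}): φ is true.
  b (successors ∅): φ is false.
  c (successors {f}): φ is false.
  d (successors ∅): φ is false.
  e (successors {a}): φ is false.
  f (successors {a, b, c}): φ is true.
For instance, at c:
  At c: Dia (not p -> p) requires not p -> p at some successor in {f}.
    At f: not p -> p is false.
  So Dia (not p -> p) is false at c.
Satisfying worlds: {a, f}

a, f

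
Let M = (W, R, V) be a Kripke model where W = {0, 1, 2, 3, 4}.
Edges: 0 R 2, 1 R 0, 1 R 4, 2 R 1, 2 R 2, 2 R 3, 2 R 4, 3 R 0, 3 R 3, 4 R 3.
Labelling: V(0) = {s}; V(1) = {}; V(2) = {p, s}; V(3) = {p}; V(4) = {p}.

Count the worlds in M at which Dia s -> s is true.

Let φ = Dia s -> s. Evaluate φ at each world:
  0 (successors {2}): φ is true.
  1 (successors {0, 4}): φ is false.
  2 (successors {1, 2, 3, 4}): φ is true.
  3 (successors {0, 3}): φ is false.
  4 (successors {3}): φ is true.
For instance, at 3:
  At 3: Dia s is true, s is false, so Dia s -> s is false.
    At 3: Dia s requires s at some successor in {0, 3}.
      s holds at 0, so Dia s is true at 3.
Satisfying worlds: {0, 2, 4}

3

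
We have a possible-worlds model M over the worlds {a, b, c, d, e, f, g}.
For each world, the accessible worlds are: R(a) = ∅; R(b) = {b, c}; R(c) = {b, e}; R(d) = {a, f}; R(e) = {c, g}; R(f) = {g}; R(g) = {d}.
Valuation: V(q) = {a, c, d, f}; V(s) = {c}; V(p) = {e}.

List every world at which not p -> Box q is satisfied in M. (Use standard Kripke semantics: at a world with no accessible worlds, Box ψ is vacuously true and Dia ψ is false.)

Let φ = not p -> Box q. Evaluate φ at each world:
  a (successors ∅): φ is true.
  b (successors {b, c}): φ is false.
  c (successors {b, e}): φ is false.
  d (successors {a, f}): φ is true.
  e (successors {c, g}): φ is true.
  f (successors {g}): φ is false.
  g (successors {d}): φ is true.
For instance, at f:
  At f: not p is true, Box q is false, so not p -> Box q is false.
    At f: Box q requires q at every successor {g}.
      q fails at g, so Box q is false at f.
Satisfying worlds: {a, d, e, g}

a, d, e, g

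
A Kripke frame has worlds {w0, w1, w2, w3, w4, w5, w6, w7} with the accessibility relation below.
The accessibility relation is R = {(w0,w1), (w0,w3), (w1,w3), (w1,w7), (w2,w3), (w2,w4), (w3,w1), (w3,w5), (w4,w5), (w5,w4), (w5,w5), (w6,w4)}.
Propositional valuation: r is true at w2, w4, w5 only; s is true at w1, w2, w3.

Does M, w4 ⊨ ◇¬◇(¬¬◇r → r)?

No

At w4: ◇¬◇(¬¬◇r → r) requires ¬◇(¬¬◇r → r) at some successor in {w5}.
  At w5: ¬◇(¬¬◇r → r) is false.
So ◇¬◇(¬¬◇r → r) is false at w4.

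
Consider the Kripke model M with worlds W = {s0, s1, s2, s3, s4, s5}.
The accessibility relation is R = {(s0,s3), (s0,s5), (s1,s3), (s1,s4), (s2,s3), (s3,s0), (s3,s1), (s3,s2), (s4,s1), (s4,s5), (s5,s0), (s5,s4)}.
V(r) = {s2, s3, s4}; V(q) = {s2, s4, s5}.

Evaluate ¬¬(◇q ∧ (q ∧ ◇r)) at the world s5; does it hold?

Yes

Recall that ◇ψ holds at a world iff ψ holds at some accessible world.
At s5: ¬(◇q ∧ (q ∧ ◇r)) is false, so ¬¬(◇q ∧ (q ∧ ◇r)) is true.
  At s5: ◇q ∧ (q ∧ ◇r) is true, so ¬(◇q ∧ (q ∧ ◇r)) is false.
    At s5: ◇q is true, q ∧ ◇r is true, so ◇q ∧ (q ∧ ◇r) is true.
      At s5: ◇q requires q at some successor in {s0, s4}.
        q holds at s4, so ◇q is true at s5.
      At s5: q is true, ◇r is true, so q ∧ ◇r is true.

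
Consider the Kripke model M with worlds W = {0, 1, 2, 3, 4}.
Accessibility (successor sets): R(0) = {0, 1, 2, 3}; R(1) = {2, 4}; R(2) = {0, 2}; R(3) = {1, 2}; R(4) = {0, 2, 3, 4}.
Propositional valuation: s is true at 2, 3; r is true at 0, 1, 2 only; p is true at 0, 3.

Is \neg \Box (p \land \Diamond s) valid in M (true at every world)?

Let φ = \neg \Box (p \land \Diamond s). Evaluate φ at each world:
  0 (successors {0, 1, 2, 3}): φ is true.
  1 (successors {2, 4}): φ is true.
  2 (successors {0, 2}): φ is true.
  3 (successors {1, 2}): φ is true.
  4 (successors {0, 2, 3, 4}): φ is true.
For instance, at 3:
  At 3: \Box (p \land \Diamond s) is false, so \neg \Box (p \land \Diamond s) is true.
    At 3: \Box (p \land \Diamond s) requires p \land \Diamond s at every successor {1, 2}.
      p \land \Diamond s fails at 1, so \Box (p \land \Diamond s) is false at 3.

Yes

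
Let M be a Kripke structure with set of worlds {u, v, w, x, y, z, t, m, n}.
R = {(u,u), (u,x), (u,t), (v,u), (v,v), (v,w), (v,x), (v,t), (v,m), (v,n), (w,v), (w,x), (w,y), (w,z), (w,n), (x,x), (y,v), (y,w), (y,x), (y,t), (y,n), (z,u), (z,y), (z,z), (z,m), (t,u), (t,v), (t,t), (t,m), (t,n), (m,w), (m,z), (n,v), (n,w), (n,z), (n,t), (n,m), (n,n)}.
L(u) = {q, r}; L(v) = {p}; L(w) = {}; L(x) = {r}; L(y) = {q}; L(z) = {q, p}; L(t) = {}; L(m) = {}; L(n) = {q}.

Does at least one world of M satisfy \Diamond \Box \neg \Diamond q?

Let φ = \Diamond \Box \neg \Diamond q. Evaluate φ at each world:
  u (successors {u, x, t}): φ is true.
  v (successors {u, v, w, x, t, m, n}): φ is true.
  w (successors {v, x, y, z, n}): φ is true.
  x (successors {x}): φ is true.
  y (successors {v, w, x, t, n}): φ is true.
  z (successors {u, y, z, m}): φ is false.
  t (successors {u, v, t, m, n}): φ is false.
  m (successors {w, z}): φ is false.
  n (successors {v, w, z, t, m, n}): φ is false.
Detail at u (witness):
  At u: \Diamond \Box \neg \Diamond q requires \Box \neg \Diamond q at some successor in {u, x, t}.
    \Box \neg \Diamond q holds at x, so \Diamond \Box \neg \Diamond q is true at u.
      At x: \Box \neg \Diamond q requires \neg \Diamond q at every successor {x}.
        At x: \neg \Diamond q is true.
      So \Box \neg \Diamond q is true at x.

Yes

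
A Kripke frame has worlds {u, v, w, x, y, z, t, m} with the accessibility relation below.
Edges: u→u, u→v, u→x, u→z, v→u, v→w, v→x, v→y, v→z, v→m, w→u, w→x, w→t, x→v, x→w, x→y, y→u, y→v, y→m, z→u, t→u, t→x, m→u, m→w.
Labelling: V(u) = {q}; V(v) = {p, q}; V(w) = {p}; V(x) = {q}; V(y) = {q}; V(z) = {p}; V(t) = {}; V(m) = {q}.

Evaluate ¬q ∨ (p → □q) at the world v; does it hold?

No

Recall that □ψ holds at a world iff ψ holds at every accessible world, and ◇ψ holds iff ψ holds at some accessible world.
At v: ¬q is false, p → □q is false, so ¬q ∨ (p → □q) is false.
  At v: p is true, □q is false, so p → □q is false.
    At v: □q requires q at every successor {u, w, x, y, z, m}.
      q fails at w, so □q is false at v.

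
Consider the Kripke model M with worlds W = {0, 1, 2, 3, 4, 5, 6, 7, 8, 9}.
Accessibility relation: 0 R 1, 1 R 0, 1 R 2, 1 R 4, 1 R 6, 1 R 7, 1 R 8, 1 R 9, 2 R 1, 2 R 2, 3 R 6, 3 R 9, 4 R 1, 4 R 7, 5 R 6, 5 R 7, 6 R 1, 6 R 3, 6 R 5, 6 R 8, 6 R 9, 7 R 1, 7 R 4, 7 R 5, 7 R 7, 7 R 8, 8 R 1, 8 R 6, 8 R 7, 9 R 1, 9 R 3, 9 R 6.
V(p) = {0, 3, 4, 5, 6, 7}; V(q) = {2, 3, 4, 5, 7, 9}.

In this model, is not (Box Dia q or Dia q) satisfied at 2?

No

Recall that Box ψ holds at a world iff ψ holds at every accessible world, and Dia ψ holds iff ψ holds at some accessible world.
At 2: Box Dia q or Dia q is true, so not (Box Dia q or Dia q) is false.
  At 2: Box Dia q is true, Dia q is true, so Box Dia q or Dia q is true.
    At 2: Box Dia q requires Dia q at every successor {1, 2}.
      At 1: Dia q is true.
      At 2: Dia q is true.
    So Box Dia q is true at 2.
    At 2: Dia q requires q at some successor in {1, 2}.
      q holds at 2, so Dia q is true at 2.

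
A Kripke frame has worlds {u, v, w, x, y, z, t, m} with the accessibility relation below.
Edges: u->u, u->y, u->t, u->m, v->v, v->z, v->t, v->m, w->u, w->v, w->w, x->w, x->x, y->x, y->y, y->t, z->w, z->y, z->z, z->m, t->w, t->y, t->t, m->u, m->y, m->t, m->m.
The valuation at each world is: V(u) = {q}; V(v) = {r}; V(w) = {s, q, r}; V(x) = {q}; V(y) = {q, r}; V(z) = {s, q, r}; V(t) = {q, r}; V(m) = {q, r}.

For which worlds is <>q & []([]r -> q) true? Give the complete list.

Let φ = <>q & []([]r -> q). Evaluate φ at each world:
  u (successors {u, y, t, m}): φ is true.
  v (successors {v, z, t, m}): φ is false.
  w (successors {u, v, w}): φ is false.
  x (successors {w, x}): φ is true.
  y (successors {x, y, t}): φ is true.
  z (successors {w, y, z, m}): φ is true.
  t (successors {w, y, t}): φ is true.
  m (successors {u, y, t, m}): φ is true.
For instance, at u:
  At u: <>q is true, []([]r -> q) is true, so <>q & []([]r -> q) is true.
    At u: <>q requires q at some successor in {u, y, t, m}.
      q holds at u, so <>q is true at u.
    At u: []([]r -> q) requires []r -> q at every successor {u, y, t, m}.
      At u: []r -> q is true.
      At y: []r -> q is true.
      At t: []r -> q is true.
      At m: []r -> q is true.
    So []([]r -> q) is true at u.
Satisfying worlds: {u, x, y, z, t, m}

u, x, y, z, t, m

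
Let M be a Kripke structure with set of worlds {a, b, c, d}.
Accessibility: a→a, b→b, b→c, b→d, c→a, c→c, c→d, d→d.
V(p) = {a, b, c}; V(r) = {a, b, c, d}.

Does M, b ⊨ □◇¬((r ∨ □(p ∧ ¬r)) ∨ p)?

Recall that □ψ holds at a world iff ψ holds at every accessible world, and ◇ψ holds iff ψ holds at some accessible world.
At b: □◇¬((r ∨ □(p ∧ ¬r)) ∨ p) requires ◇¬((r ∨ □(p ∧ ¬r)) ∨ p) at every successor {b, c, d}.
  ◇¬((r ∨ □(p ∧ ¬r)) ∨ p) fails at b, so □◇¬((r ∨ □(p ∧ ¬r)) ∨ p) is false at b.
    At b: ◇¬((r ∨ □(p ∧ ¬r)) ∨ p) requires ¬((r ∨ □(p ∧ ¬r)) ∨ p) at some successor in {b, c, d}.
      At b: ¬((r ∨ □(p ∧ ¬r)) ∨ p) is false.
      At c: ¬((r ∨ □(p ∧ ¬r)) ∨ p) is false.
      At d: ¬((r ∨ □(p ∧ ¬r)) ∨ p) is false.
    So ◇¬((r ∨ □(p ∧ ¬r)) ∨ p) is false at b.

No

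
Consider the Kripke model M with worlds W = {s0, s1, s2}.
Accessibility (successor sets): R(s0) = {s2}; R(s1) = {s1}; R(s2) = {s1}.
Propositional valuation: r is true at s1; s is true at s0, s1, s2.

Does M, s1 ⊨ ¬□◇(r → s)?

At s1: □◇(r → s) is true, so ¬□◇(r → s) is false.
  At s1: □◇(r → s) requires ◇(r → s) at every successor {s1}.
      At s1: ◇(r → s) requires r → s at some successor in {s1}.
        r → s holds at s1, so ◇(r → s) is true at s1.
  So □◇(r → s) is true at s1.

No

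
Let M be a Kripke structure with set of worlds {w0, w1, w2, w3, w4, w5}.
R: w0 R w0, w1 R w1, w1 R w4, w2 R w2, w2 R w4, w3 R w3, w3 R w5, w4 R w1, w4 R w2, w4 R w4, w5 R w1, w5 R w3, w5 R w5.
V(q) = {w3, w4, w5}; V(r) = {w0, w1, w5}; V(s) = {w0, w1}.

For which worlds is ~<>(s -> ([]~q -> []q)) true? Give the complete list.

Let φ = ~<>(s -> ([]~q -> []q)). Evaluate φ at each world:
  w0 (successors {w0}): φ is true.
  w1 (successors {w1, w4}): φ is false.
  w2 (successors {w2, w4}): φ is false.
  w3 (successors {w3, w5}): φ is false.
  w4 (successors {w1, w2, w4}): φ is false.
  w5 (successors {w1, w3, w5}): φ is false.
For instance, at w0:
  At w0: <>(s -> ([]~q -> []q)) is false, so ~<>(s -> ([]~q -> []q)) is true.
    At w0: <>(s -> ([]~q -> []q)) requires s -> ([]~q -> []q) at some successor in {w0}.
      At w0: s -> ([]~q -> []q) is false.
    So <>(s -> ([]~q -> []q)) is false at w0.
Satisfying worlds: {w0}

w0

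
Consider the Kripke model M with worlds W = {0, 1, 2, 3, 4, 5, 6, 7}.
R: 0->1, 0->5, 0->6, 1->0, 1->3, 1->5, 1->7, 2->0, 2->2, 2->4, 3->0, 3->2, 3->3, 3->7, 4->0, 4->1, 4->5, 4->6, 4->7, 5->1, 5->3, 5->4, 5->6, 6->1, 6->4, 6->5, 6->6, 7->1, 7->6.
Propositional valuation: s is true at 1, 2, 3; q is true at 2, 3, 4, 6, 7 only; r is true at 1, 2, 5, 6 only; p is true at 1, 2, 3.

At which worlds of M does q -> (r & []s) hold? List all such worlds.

Let φ = q -> (r & []s). Evaluate φ at each world:
  0 (successors {1, 5, 6}): φ is true.
  1 (successors {0, 3, 5, 7}): φ is true.
  2 (successors {0, 2, 4}): φ is false.
  3 (successors {0, 2, 3, 7}): φ is false.
  4 (successors {0, 1, 5, 6, 7}): φ is false.
  5 (successors {1, 3, 4, 6}): φ is true.
  6 (successors {1, 4, 5, 6}): φ is false.
  7 (successors {1, 6}): φ is false.
For instance, at 2:
  At 2: q is true, r & []s is false, so q -> (r & []s) is false.
    At 2: r is true, []s is false, so r & []s is false.
      At 2: []s requires s at every successor {0, 2, 4}.
        s fails at 0, so []s is false at 2.
Satisfying worlds: {0, 1, 5}

0, 1, 5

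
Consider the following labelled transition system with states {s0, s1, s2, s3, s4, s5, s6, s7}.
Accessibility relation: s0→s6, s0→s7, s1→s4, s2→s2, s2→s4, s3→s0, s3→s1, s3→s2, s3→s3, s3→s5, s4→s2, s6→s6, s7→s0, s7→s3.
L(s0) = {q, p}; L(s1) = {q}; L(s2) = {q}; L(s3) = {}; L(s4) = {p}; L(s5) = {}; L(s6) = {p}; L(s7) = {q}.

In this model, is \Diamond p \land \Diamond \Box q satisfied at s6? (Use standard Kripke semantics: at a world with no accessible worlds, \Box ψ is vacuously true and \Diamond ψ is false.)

Recall that \Box ψ holds at a world iff ψ holds at every accessible world, and \Diamond ψ holds iff ψ holds at some accessible world.
At s6: \Diamond p is true, \Diamond \Box q is false, so \Diamond p \land \Diamond \Box q is false.
  At s6: \Diamond p requires p at some successor in {s6}.
    p holds at s6, so \Diamond p is true at s6.
  At s6: \Diamond \Box q requires \Box q at some successor in {s6}.
    At s6: \Box q is false.
  So \Diamond \Box q is false at s6.

No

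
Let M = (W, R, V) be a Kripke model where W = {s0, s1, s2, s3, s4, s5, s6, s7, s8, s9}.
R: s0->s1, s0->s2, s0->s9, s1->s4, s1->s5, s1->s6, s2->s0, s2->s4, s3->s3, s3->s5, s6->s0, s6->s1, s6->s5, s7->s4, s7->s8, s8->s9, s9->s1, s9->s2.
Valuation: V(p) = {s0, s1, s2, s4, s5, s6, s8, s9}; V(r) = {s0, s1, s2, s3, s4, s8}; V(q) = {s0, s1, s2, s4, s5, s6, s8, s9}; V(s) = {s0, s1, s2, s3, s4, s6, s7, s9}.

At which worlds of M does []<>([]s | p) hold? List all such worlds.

Recall that []ψ holds at a world iff ψ holds at every accessible world, and <>ψ holds iff ψ holds at some accessible world.
Let φ = []<>([]s | p). Evaluate φ at each world:
  s0 (successors {s1, s2, s9}): φ is true.
  s1 (successors {s4, s5, s6}): φ is false.
  s2 (successors {s0, s4}): φ is false.
  s3 (successors {s3, s5}): φ is false.
  s4 (successors ∅): φ is true.
  s5 (successors ∅): φ is true.
  s6 (successors {s0, s1, s5}): φ is false.
  s7 (successors {s4, s8}): φ is false.
  s8 (successors {s9}): φ is true.
  s9 (successors {s1, s2}): φ is true.
For instance, at s0:
  At s0: []<>([]s | p) requires <>([]s | p) at every successor {s1, s2, s9}.
      At s1: <>([]s | p) requires []s | p at some successor in {s4, s5, s6}.
        []s | p holds at s4, so <>([]s | p) is true at s1.
      At s2: <>([]s | p) requires []s | p at some successor in {s0, s4}.
        []s | p holds at s0, so <>([]s | p) is true at s2.
      At s9: <>([]s | p) requires []s | p at some successor in {s1, s2}.
        []s | p holds at s1, so <>([]s | p) is true at s9.
  So []<>([]s | p) is true at s0.
Satisfying worlds: {s0, s4, s5, s8, s9}

s0, s4, s5, s8, s9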